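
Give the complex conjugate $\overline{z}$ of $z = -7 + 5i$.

If z = a + bi, then conjugate(z) = a - bi
conjugate(-7 + 5i) = -7 - 5i


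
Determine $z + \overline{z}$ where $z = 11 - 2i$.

z + conjugate(z) = (a + bi) + (a - bi) = 2a
= 2 * 11 = 22


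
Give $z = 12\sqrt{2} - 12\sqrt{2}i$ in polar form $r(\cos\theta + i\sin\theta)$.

r = |z| = sqrt(a^2 + b^2) = sqrt((12*sqrt(2))^2 + (-12*sqrt(2))^2) = sqrt(288 + 288) = sqrt(576) = 24
θ = arctan(b/a) = arctan(-16.9706/16.9706) (quadrant-adjusted) = 315°
z = 24(cos 315° + i sin 315°)


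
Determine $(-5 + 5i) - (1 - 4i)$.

(-5 - 1) + (5 - (-4))i = -6 + 9i


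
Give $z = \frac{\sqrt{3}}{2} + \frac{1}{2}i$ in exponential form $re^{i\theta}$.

r = |z| = sqrt((sqrt(3)/2)^2 + (1/2)^2) = sqrt(3/4 + 1/4) = sqrt(1) = 1
θ = arctan(b/a) = arctan(0.5/0.866) (quadrant-adjusted) = 30° = π/6
z = 1e^(i*π/6)


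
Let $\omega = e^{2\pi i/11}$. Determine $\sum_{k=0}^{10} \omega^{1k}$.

Let ζ = ω^1 = e^(2πi·1/11). Since 11 ∤ 1, ζ ≠ 1.
Sum = Σ_{k=0}^{10} ζ^k = (ζ^11 - 1)/(ζ - 1) = (ω^{1·11} - 1)/(ζ - 1) = (1 - 1)/(ζ - 1) = 0


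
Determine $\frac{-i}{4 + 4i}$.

Multiply numerator and denominator by conjugate (4 - 4i):
= (-i)(4 - 4i) / (4^2 + 4^2)
= (-4 - 4i) / 32
Divide through by 4: (-1 - i) / 8
= -1/8 - (1/8)i


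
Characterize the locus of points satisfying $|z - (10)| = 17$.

|z - z0| = r describes a circle centered at z0 with radius r
Here z0 = 10 and r = 17
Locus: Circle centered at (10, 0) with radius 17


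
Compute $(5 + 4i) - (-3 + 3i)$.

(5 - (-3)) + (4 - 3)i = 8 + i


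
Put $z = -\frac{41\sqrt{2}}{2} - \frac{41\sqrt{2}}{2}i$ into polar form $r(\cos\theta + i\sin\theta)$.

r = |z| = sqrt(a^2 + b^2) = sqrt((-41*sqrt(2)/2)^2 + (-41*sqrt(2)/2)^2) = sqrt(1681/2 + 1681/2) = sqrt(1681) = 41
θ = arctan(b/a) = arctan(-28.9914/-28.9914) (quadrant-adjusted) = 225°
z = 41(cos 225° + i sin 225°)


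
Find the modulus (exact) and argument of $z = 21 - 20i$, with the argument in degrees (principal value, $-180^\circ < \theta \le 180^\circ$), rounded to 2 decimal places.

|z| = sqrt(21^2 + (-20)^2) = 29
arg(z) = arctan(b/a) = arctan(-20/21) (quadrant-adjusted) = -43.60°


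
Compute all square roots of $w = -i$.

|w| = 1, arg(w) = 270°
Root modulus = 1^(1/2) = 1
Root arguments: θ_k = (270° + 360°k)/2 for k = 0, 1, ..., 1
Roots: -sqrt(2)/2 + (sqrt(2)/2)i, sqrt(2)/2 - (sqrt(2)/2)i


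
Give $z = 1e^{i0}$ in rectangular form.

a = r cos θ = 1 * 1 = 1
b = r sin θ = 1 * 0 = 0
z = 1


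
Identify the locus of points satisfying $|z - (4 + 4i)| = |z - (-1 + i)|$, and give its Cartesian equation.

|z - z1| = |z - z2| means z is equidistant from z1 and z2,
i.e. the perpendicular bisector of the segment from (4, 4) to (-1, 1) (midpoint (3/2, 5/2)).
With z = x + yi, square both sides:
(x - 4)^2 + (y - 4)^2 = (x - (-1))^2 + (y - 1)^2
The x^2 and y^2 terms cancel: -10x + (-6)y = 2 - 32 = -30
Simplify: 5x + 3y = 15
Locus: Perpendicular bisector of the segment from (4, 4) to (-1, 1): the line 5x + 3y = 15


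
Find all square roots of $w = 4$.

|w| = 4, arg(w) = 0°
Root modulus = 4^(1/2) = 2
Root arguments: θ_k = (0° + 360°k)/2 for k = 0, 1, ..., 1
Roots: 2, -2


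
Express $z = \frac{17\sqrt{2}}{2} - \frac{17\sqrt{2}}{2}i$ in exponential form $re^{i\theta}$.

r = |z| = sqrt((17*sqrt(2)/2)^2 + (-17*sqrt(2)/2)^2) = sqrt(289/2 + 289/2) = sqrt(289) = 17
θ = arctan(b/a) = arctan(-12.0208/12.0208) (quadrant-adjusted) = -45° = -π/4
z = 17e^(-i*π/4)


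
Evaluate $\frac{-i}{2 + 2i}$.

Multiply numerator and denominator by conjugate (2 - 2i):
= (-i)(2 - 2i) / (2^2 + 2^2)
= (-2 - 2i) / 8
Divide through by 2: (-1 - i) / 4
= -1/4 - (1/4)i


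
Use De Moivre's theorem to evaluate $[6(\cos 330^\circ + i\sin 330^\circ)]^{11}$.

By De Moivre: z^n = r^n(cos(nθ) + i sin(nθ))
= 6^11(cos(11*330°) + i sin(11*330°))
= 362797056(cos 30° + i sin 30°)
= 181398528*sqrt(3) + 181398528i


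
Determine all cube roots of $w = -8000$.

|w| = 8000, arg(w) = 180°
Root modulus = 8000^(1/3) = 20
Root arguments: θ_k = (180° + 360°k)/3 for k = 0, 1, ..., 2
Roots: 10 + 10*sqrt(3)i, -20, 10 - 10*sqrt(3)i


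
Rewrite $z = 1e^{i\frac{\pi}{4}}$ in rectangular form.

a = r cos θ = 1 * sqrt(2)/2 = sqrt(2)/2
b = r sin θ = 1 * sqrt(2)/2 = sqrt(2)/2
z = sqrt(2)/2 + (sqrt(2)/2)i


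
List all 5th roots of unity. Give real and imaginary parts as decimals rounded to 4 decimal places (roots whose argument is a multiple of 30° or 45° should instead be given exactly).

ω_k = e^(2πik/5) = cos(2πk/5) + i sin(2πk/5) for k = 0, 1, ..., 4
Roots: 1, 0.3090 + 0.9511i, -0.8090 + 0.5878i, -0.8090 - 0.5878i, 0.3090 - 0.9511i


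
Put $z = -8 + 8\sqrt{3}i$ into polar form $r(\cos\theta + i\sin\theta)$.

r = |z| = sqrt(a^2 + b^2) = sqrt((-8)^2 + (8*sqrt(3))^2) = sqrt(64 + 192) = sqrt(256) = 16
θ = arctan(b/a) = arctan(13.8564/-8) (quadrant-adjusted) = 120°
z = 16(cos 120° + i sin 120°)


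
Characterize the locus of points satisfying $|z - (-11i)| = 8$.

|z - z0| = r describes a circle centered at z0 with radius r
Here z0 = -11i and r = 8
Locus: Circle centered at (0, -11) with radius 8


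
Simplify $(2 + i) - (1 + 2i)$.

(2 - 1) + (1 - 2)i = 1 - i


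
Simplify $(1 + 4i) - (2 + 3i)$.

(1 - 2) + (4 - 3)i = -1 + i


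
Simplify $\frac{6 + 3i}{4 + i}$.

Multiply numerator and denominator by conjugate (4 - i):
= (6 + 3i)(4 - i) / (4^2 + 1^2)
= (27 + 6i) / 17
= 27/17 + (6/17)i


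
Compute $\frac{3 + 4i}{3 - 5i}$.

Multiply numerator and denominator by conjugate (3 + 5i):
= (3 + 4i)(3 + 5i) / (3^2 + (-5)^2)
= (-11 + 27i) / 34
= -11/34 + (27/34)i


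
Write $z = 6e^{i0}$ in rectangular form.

a = r cos θ = 6 * 1 = 6
b = r sin θ = 6 * 0 = 0
z = 6


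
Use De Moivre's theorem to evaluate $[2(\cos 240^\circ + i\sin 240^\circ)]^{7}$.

By De Moivre: z^n = r^n(cos(nθ) + i sin(nθ))
= 2^7(cos(7*240°) + i sin(7*240°))
= 128(cos 240° + i sin 240°)
= -64 - 64*sqrt(3)i


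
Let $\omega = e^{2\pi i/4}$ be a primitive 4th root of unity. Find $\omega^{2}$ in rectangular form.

ω^2 = e^(2πi·2/4) = e^(i·1π)
= cos(1π) + i sin(1π)
= -1


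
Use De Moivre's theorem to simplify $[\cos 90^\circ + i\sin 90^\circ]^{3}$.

By De Moivre: z^n = r^n(cos(nθ) + i sin(nθ))
= 1^3(cos(3*90°) + i sin(3*90°))
= 1(cos 270° + i sin 270°)
= -i


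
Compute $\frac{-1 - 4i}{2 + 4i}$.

Multiply numerator and denominator by conjugate (2 - 4i):
= (-1 - 4i)(2 - 4i) / (2^2 + 4^2)
= (-18 - 4i) / 20
Divide through by 2: (-9 - 2i) / 10
= -9/10 - (1/5)i


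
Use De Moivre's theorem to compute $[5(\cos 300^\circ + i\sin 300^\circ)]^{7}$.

By De Moivre: z^n = r^n(cos(nθ) + i sin(nθ))
= 5^7(cos(7*300°) + i sin(7*300°))
= 78125(cos 300° + i sin 300°)
= 78125/2 - (78125*sqrt(3)/2)i


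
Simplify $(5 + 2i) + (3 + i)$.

(5 + 3) + (2 + 1)i = 8 + 3i


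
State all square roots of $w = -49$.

|w| = 49, arg(w) = 180°
Root modulus = 49^(1/2) = 7
Root arguments: θ_k = (180° + 360°k)/2 for k = 0, 1, ..., 1
Roots: 7i, -7i


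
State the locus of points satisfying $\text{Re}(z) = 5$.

Re(z) = x where z = x + yi; the equation x = 5 is satisfied by all points with that x-coordinate
Locus: Vertical line x = 5


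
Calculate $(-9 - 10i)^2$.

(a + bi)^2 = a^2 - b^2 + 2abi
= (-9)^2 - (-10)^2 + 2*(-9)*(-10)i
= -19 + 180i


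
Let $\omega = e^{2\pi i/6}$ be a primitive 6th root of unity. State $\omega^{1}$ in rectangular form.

ω^1 = e^(2πi·1/6) = e^(i·1π/3)
= cos(1π/3) + i sin(1π/3)
= 1/2 + (sqrt(3)/2)i


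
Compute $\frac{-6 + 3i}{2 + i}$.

Multiply numerator and denominator by conjugate (2 - i):
= (-6 + 3i)(2 - i) / (2^2 + 1^2)
= (-9 + 12i) / 5
= -9/5 + (12/5)i


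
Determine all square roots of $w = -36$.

|w| = 36, arg(w) = 180°
Root modulus = 36^(1/2) = 6
Root arguments: θ_k = (180° + 360°k)/2 for k = 0, 1, ..., 1
Roots: 6i, -6i


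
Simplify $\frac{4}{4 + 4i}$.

Multiply numerator and denominator by conjugate (4 - 4i):
= (4)(4 - 4i) / (4^2 + 4^2)
= (16 - 16i) / 32
Divide through by 16: (1 - i) / 2
= 1/2 - (1/2)i


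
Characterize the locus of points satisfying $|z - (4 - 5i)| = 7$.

|z - z0| = r describes a circle centered at z0 with radius r
Here z0 = 4 - 5i and r = 7
Locus: Circle centered at (4, -5) with radius 7


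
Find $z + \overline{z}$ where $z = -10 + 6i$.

z + conjugate(z) = (a + bi) + (a - bi) = 2a
= 2 * (-10) = -20


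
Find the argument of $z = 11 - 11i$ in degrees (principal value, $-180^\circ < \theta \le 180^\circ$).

θ = arctan(b/a) = arctan(-11/11) (quadrant-adjusted) = -45°


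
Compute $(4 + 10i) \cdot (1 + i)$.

(a1*a2 - b1*b2) + (a1*b2 + b1*a2)i
= (4 - 10) + (4 + 10)i
= -6 + 14i


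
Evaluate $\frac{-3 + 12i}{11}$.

Divisor is real, so divide each part by 11:
= -3/11 + (12/11)i


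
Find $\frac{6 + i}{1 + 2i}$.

Multiply numerator and denominator by conjugate (1 - 2i):
= (6 + i)(1 - 2i) / (1^2 + 2^2)
= (8 - 11i) / 5
= 8/5 - (11/5)i


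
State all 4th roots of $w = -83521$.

|w| = 83521, arg(w) = 180°
Root modulus = 83521^(1/4) = 17
Root arguments: θ_k = (180° + 360°k)/4 for k = 0, 1, ..., 3
Roots: 17*sqrt(2)/2 + (17*sqrt(2)/2)i, -17*sqrt(2)/2 + (17*sqrt(2)/2)i, -17*sqrt(2)/2 - (17*sqrt(2)/2)i, 17*sqrt(2)/2 - (17*sqrt(2)/2)i


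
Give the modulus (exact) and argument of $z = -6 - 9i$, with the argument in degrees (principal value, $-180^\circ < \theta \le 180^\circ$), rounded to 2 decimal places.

|z| = sqrt((-6)^2 + (-9)^2) = sqrt(117)
arg(z) = arctan(b/a) = arctan(-9/-6) (quadrant-adjusted) = -123.69°


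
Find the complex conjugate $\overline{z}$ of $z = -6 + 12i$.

If z = a + bi, then conjugate(z) = a - bi
conjugate(-6 + 12i) = -6 - 12i


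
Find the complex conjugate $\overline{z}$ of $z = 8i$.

If z = a + bi, then conjugate(z) = a - bi
conjugate(8i) = -8i


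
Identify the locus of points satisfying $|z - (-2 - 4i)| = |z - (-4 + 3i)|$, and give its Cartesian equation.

|z - z1| = |z - z2| means z is equidistant from z1 and z2,
i.e. the perpendicular bisector of the segment from (-2, -4) to (-4, 3) (midpoint (-3, -1/2)).
With z = x + yi, square both sides:
(x - (-2))^2 + (y - (-4))^2 = (x - (-4))^2 + (y - 3)^2
The x^2 and y^2 terms cancel: -4x + 14y = 25 - 20 = 5
Simplify: 4x - 14y = -5
Locus: Perpendicular bisector of the segment from (-2, -4) to (-4, 3): the line 4x - 14y = -5


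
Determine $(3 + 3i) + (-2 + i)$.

(3 + (-2)) + (3 + 1)i = 1 + 4i


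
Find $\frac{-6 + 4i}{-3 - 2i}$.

Multiply numerator and denominator by conjugate (-3 + 2i):
= (-6 + 4i)(-3 + 2i) / ((-3)^2 + (-2)^2)
= (10 - 24i) / 13
= 10/13 - (24/13)i


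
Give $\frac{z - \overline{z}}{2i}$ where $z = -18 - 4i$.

z - conjugate(z) = 2bi
(z - conjugate(z))/(2i) = 2bi/(2i) = b = -4


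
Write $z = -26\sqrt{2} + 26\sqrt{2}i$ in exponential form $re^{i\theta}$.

r = |z| = sqrt((-26*sqrt(2))^2 + (26*sqrt(2))^2) = sqrt(1352 + 1352) = sqrt(2704) = 52
θ = arctan(b/a) = arctan(36.7696/-36.7696) (quadrant-adjusted) = 135° = 3π/4
z = 52e^(i*3π/4)


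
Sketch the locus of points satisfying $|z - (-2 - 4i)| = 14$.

|z - z0| = r describes a circle centered at z0 with radius r
Here z0 = -2 - 4i and r = 14
Locus: Circle centered at (-2, -4) with radius 14


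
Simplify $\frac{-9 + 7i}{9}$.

Divisor is real, so divide each part by 9:
= -1 + (7/9)i


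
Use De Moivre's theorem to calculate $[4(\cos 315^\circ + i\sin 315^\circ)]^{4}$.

By De Moivre: z^n = r^n(cos(nθ) + i sin(nθ))
= 4^4(cos(4*315°) + i sin(4*315°))
= 256(cos 180° + i sin 180°)
= -256


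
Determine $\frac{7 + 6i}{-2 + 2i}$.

Multiply numerator and denominator by conjugate (-2 - 2i):
= (7 + 6i)(-2 - 2i) / ((-2)^2 + 2^2)
= (-2 - 26i) / 8
Divide through by 2: (-1 - 13i) / 4
= -1/4 - (13/4)i


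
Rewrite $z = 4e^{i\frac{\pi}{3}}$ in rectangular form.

a = r cos θ = 4 * 1/2 = 2
b = r sin θ = 4 * sqrt(3)/2 = 2*sqrt(3)
z = 2 + 2*sqrt(3)i


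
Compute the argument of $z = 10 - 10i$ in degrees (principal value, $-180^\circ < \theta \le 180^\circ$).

θ = arctan(b/a) = arctan(-10/10) (quadrant-adjusted) = -45°


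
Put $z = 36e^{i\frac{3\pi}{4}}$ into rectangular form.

a = r cos θ = 36 * -sqrt(2)/2 = -18*sqrt(2)
b = r sin θ = 36 * sqrt(2)/2 = 18*sqrt(2)
z = -18*sqrt(2) + 18*sqrt(2)i


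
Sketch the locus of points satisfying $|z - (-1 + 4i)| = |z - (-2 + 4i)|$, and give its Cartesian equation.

|z - z1| = |z - z2| means z is equidistant from z1 and z2,
i.e. the perpendicular bisector of the segment from (-1, 4) to (-2, 4) (midpoint (-3/2, 4)).
With z = x + yi, square both sides:
(x - (-1))^2 + (y - 4)^2 = (x - (-2))^2 + (y - 4)^2
The x^2 and y^2 terms cancel: -2x + 0y = 20 - 17 = 3
Simplify: x = -3/2
Locus: Perpendicular bisector of the segment from (-1, 4) to (-2, 4): the line x = -3/2


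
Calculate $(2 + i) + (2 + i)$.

(2 + 2) + (1 + 1)i = 4 + 2i


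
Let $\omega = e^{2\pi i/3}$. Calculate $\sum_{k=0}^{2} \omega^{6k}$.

Since 3 divides 6, ω^6 = (ω^3)^2 = 1^2 = 1, so every term is 1.
Sum = 3 · 1 = 3


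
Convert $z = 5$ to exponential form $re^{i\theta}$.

r = |z| = sqrt((5)^2 + (0)^2) = sqrt(25 + 0) = sqrt(25) = 5
b = 0 and a > 0, so z lies on the positive real axis: θ = 0
z = 5e^(i*0) = 5


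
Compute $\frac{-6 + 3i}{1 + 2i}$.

Multiply numerator and denominator by conjugate (1 - 2i):
= (-6 + 3i)(1 - 2i) / (1^2 + 2^2)
= (15i) / 5
= 3i


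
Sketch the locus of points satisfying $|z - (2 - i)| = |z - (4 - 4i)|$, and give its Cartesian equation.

|z - z1| = |z - z2| means z is equidistant from z1 and z2,
i.e. the perpendicular bisector of the segment from (2, -1) to (4, -4) (midpoint (3, -5/2)).
With z = x + yi, square both sides:
(x - 2)^2 + (y - (-1))^2 = (x - 4)^2 + (y - (-4))^2
The x^2 and y^2 terms cancel: 4x + (-6)y = 32 - 5 = 27
Simplify: 4x - 6y = 27
Locus: Perpendicular bisector of the segment from (2, -1) to (4, -4): the line 4x - 6y = 27


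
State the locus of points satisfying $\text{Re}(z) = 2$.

Re(z) = x where z = x + yi; the equation x = 2 is satisfied by all points with that x-coordinate
Locus: Vertical line x = 2


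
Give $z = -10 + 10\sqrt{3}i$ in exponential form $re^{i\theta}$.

r = |z| = sqrt((-10)^2 + (10*sqrt(3))^2) = sqrt(100 + 300) = sqrt(400) = 20
θ = arctan(b/a) = arctan(17.3205/-10) (quadrant-adjusted) = 120° = 2π/3
z = 20e^(i*2π/3)


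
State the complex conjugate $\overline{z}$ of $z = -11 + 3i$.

If z = a + bi, then conjugate(z) = a - bi
conjugate(-11 + 3i) = -11 - 3i


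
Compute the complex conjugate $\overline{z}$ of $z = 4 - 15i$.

If z = a + bi, then conjugate(z) = a - bi
conjugate(4 - 15i) = 4 + 15i


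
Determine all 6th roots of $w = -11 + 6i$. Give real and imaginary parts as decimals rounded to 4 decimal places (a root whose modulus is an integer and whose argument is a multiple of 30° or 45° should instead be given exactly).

|w| = sqrt(157) ≈ 12.529964, arg(w) ≈ 151.389540°
Root modulus = sqrt(157)^(1/6) ≈ 1.524023
Root arguments: θ_k = (arg(w) + 360°k)/6 for k = 0, 1, ..., 5
Compute each root as (root modulus)(cos θ_k + i sin θ_k) using full-precision intermediates, then round to 4 decimal places.
Roots: 1.3786 + 0.6497i, 0.1267 + 1.5187i, -1.2519 + 0.8691i, -1.3786 - 0.6497i, -0.1267 - 1.5187i, 1.2519 - 0.8691i


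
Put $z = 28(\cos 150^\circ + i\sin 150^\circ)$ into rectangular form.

a = r cos θ = 28 * -sqrt(3)/2 = -14*sqrt(3)
b = r sin θ = 28 * 1/2 = 14
z = -14*sqrt(3) + 14i


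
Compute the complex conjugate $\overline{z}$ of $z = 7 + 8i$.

If z = a + bi, then conjugate(z) = a - bi
conjugate(7 + 8i) = 7 - 8i


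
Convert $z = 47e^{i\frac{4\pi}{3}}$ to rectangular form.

a = r cos θ = 47 * -1/2 = -47/2
b = r sin θ = 47 * -sqrt(3)/2 = -47*sqrt(3)/2
z = -47/2 - (47*sqrt(3)/2)i


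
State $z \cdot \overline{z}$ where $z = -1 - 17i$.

z * conjugate(z) = |z|^2 = a^2 + b^2
= (-1)^2 + (-17)^2 = 290


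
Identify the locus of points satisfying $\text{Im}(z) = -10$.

Im(z) = y where z = x + yi; the equation y = -10 is satisfied by all points with that y-coordinate
Locus: Horizontal line y = -10


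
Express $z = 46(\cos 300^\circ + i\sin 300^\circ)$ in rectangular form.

a = r cos θ = 46 * 1/2 = 23
b = r sin θ = 46 * -sqrt(3)/2 = -23*sqrt(3)
z = 23 - 23*sqrt(3)i


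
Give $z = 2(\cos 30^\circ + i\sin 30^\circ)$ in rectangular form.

a = r cos θ = 2 * sqrt(3)/2 = sqrt(3)
b = r sin θ = 2 * 1/2 = 1
z = sqrt(3) + i


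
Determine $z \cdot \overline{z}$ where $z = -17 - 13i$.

z * conjugate(z) = |z|^2 = a^2 + b^2
= (-17)^2 + (-13)^2 = 458


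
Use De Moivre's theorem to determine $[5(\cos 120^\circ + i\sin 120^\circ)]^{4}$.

By De Moivre: z^n = r^n(cos(nθ) + i sin(nθ))
= 5^4(cos(4*120°) + i sin(4*120°))
= 625(cos 120° + i sin 120°)
= -625/2 + (625*sqrt(3)/2)i


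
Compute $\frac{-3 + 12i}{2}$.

Divisor is real, so divide each part by 2:
= -3/2 + 6i


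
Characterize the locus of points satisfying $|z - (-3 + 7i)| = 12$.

|z - z0| = r describes a circle centered at z0 with radius r
Here z0 = -3 + 7i and r = 12
Locus: Circle centered at (-3, 7) with radius 12


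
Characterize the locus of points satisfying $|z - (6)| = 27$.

|z - z0| = r describes a circle centered at z0 with radius r
Here z0 = 6 and r = 27
Locus: Circle centered at (6, 0) with radius 27


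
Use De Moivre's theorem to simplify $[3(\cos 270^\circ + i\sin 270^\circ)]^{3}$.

By De Moivre: z^n = r^n(cos(nθ) + i sin(nθ))
= 3^3(cos(3*270°) + i sin(3*270°))
= 27(cos 90° + i sin 90°)
= 27i


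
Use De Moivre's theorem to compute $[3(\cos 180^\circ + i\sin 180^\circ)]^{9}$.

By De Moivre: z^n = r^n(cos(nθ) + i sin(nθ))
= 3^9(cos(9*180°) + i sin(9*180°))
= 19683(cos 180° + i sin 180°)
= -19683


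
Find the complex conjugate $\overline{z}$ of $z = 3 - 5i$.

If z = a + bi, then conjugate(z) = a - bi
conjugate(3 - 5i) = 3 + 5i


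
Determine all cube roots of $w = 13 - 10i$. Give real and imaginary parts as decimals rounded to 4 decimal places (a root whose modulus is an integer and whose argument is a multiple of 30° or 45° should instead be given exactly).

|w| = sqrt(269) ≈ 16.401219, arg(w) ≈ 322.431408°
Root modulus = sqrt(269)^(1/3) ≈ 2.540731
Root arguments: θ_k = (arg(w) + 360°k)/3 for k = 0, 1, ..., 2
Compute each root as (root modulus)(cos θ_k + i sin θ_k) using full-precision intermediates, then round to 4 decimal places.
Roots: -0.7630 + 2.4234i, -1.7172 - 1.8725i, 2.4803 - 0.5509i


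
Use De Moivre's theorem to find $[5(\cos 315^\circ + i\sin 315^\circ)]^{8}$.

By De Moivre: z^n = r^n(cos(nθ) + i sin(nθ))
= 5^8(cos(8*315°) + i sin(8*315°))
= 390625(cos 0° + i sin 0°)
= 390625


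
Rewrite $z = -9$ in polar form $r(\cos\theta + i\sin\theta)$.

r = |z| = sqrt(a^2 + b^2) = sqrt((-9)^2 + (0)^2) = sqrt(81 + 0) = sqrt(81) = 9
b = 0 and a < 0, so z lies on the negative real axis: θ = 180°
z = 9(cos 180° + i sin 180°)


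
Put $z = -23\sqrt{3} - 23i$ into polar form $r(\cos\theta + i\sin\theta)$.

r = |z| = sqrt(a^2 + b^2) = sqrt((-23*sqrt(3))^2 + (-23)^2) = sqrt(1587 + 529) = sqrt(2116) = 46
θ = arctan(b/a) = arctan(-23/-39.8372) (quadrant-adjusted) = 210°
z = 46(cos 210° + i sin 210°)


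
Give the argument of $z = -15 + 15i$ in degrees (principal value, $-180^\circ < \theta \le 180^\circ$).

θ = arctan(b/a) = arctan(15/-15) (quadrant-adjusted) = 135°


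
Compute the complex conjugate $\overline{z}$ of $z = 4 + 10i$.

If z = a + bi, then conjugate(z) = a - bi
conjugate(4 + 10i) = 4 - 10i


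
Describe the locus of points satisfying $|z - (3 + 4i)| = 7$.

|z - z0| = r describes a circle centered at z0 with radius r
Here z0 = 3 + 4i and r = 7
Locus: Circle centered at (3, 4) with radius 7


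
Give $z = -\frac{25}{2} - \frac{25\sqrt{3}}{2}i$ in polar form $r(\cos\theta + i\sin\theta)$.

r = |z| = sqrt(a^2 + b^2) = sqrt((-25/2)^2 + (-25*sqrt(3)/2)^2) = sqrt(625/4 + 1875/4) = sqrt(625) = 25
θ = arctan(b/a) = arctan(-21.6506/-12.5) (quadrant-adjusted) = 240°
z = 25(cos 240° + i sin 240°)


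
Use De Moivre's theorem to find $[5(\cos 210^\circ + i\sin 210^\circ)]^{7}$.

By De Moivre: z^n = r^n(cos(nθ) + i sin(nθ))
= 5^7(cos(7*210°) + i sin(7*210°))
= 78125(cos 30° + i sin 30°)
= 78125*sqrt(3)/2 + (78125/2)i


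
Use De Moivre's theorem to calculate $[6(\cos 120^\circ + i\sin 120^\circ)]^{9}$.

By De Moivre: z^n = r^n(cos(nθ) + i sin(nθ))
= 6^9(cos(9*120°) + i sin(9*120°))
= 10077696(cos 0° + i sin 0°)
= 10077696


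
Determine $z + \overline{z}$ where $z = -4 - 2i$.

z + conjugate(z) = (a + bi) + (a - bi) = 2a
= 2 * (-4) = -8


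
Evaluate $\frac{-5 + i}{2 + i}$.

Multiply numerator and denominator by conjugate (2 - i):
= (-5 + i)(2 - i) / (2^2 + 1^2)
= (-9 + 7i) / 5
= -9/5 + (7/5)i


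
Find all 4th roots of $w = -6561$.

|w| = 6561, arg(w) = 180°
Root modulus = 6561^(1/4) = 9
Root arguments: θ_k = (180° + 360°k)/4 for k = 0, 1, ..., 3
Roots: 9*sqrt(2)/2 + (9*sqrt(2)/2)i, -9*sqrt(2)/2 + (9*sqrt(2)/2)i, -9*sqrt(2)/2 - (9*sqrt(2)/2)i, 9*sqrt(2)/2 - (9*sqrt(2)/2)i


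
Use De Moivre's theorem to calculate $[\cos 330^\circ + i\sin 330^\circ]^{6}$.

By De Moivre: z^n = r^n(cos(nθ) + i sin(nθ))
= 1^6(cos(6*330°) + i sin(6*330°))
= 1(cos 180° + i sin 180°)
= -1


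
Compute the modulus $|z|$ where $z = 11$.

|z| = sqrt(a^2 + b^2) = sqrt(11^2 + 0^2) = sqrt(121) = 11


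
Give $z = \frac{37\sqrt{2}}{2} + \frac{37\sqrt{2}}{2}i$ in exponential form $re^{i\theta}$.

r = |z| = sqrt((37*sqrt(2)/2)^2 + (37*sqrt(2)/2)^2) = sqrt(1369/2 + 1369/2) = sqrt(1369) = 37
θ = arctan(b/a) = arctan(26.163/26.163) (quadrant-adjusted) = 45° = π/4
z = 37e^(i*π/4)


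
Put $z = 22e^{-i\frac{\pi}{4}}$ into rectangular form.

a = r cos θ = 22 * sqrt(2)/2 = 11*sqrt(2)
b = r sin θ = 22 * -sqrt(2)/2 = -11*sqrt(2)
z = 11*sqrt(2) - 11*sqrt(2)i


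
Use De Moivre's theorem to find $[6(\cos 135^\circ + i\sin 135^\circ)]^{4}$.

By De Moivre: z^n = r^n(cos(nθ) + i sin(nθ))
= 6^4(cos(4*135°) + i sin(4*135°))
= 1296(cos 180° + i sin 180°)
= -1296


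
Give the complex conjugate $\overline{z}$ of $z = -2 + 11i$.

If z = a + bi, then conjugate(z) = a - bi
conjugate(-2 + 11i) = -2 - 11i


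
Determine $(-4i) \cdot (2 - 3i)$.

(a1*a2 - b1*b2) + (a1*b2 + b1*a2)i
= (0 - 12) + (0 + (-8))i
= -12 - 8i


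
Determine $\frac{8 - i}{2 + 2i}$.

Multiply numerator and denominator by conjugate (2 - 2i):
= (8 - i)(2 - 2i) / (2^2 + 2^2)
= (14 - 18i) / 8
Divide through by 2: (7 - 9i) / 4
= 7/4 - (9/4)i


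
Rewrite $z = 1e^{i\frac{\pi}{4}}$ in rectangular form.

a = r cos θ = 1 * sqrt(2)/2 = sqrt(2)/2
b = r sin θ = 1 * sqrt(2)/2 = sqrt(2)/2
z = sqrt(2)/2 + (sqrt(2)/2)i


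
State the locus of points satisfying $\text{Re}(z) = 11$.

Re(z) = x where z = x + yi; the equation x = 11 is satisfied by all points with that x-coordinate
Locus: Vertical line x = 11


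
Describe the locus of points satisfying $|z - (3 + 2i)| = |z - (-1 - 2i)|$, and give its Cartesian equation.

|z - z1| = |z - z2| means z is equidistant from z1 and z2,
i.e. the perpendicular bisector of the segment from (3, 2) to (-1, -2) (midpoint (1, 0)).
With z = x + yi, square both sides:
(x - 3)^2 + (y - 2)^2 = (x - (-1))^2 + (y - (-2))^2
The x^2 and y^2 terms cancel: -8x + (-8)y = 5 - 13 = -8
Simplify: x + y = 1
Locus: Perpendicular bisector of the segment from (3, 2) to (-1, -2): the line x + y = 1


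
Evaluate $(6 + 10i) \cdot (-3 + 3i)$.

(a1*a2 - b1*b2) + (a1*b2 + b1*a2)i
= (-18 - 30) + (18 + (-30))i
= -48 - 12i


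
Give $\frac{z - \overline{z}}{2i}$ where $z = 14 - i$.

z - conjugate(z) = 2bi
(z - conjugate(z))/(2i) = 2bi/(2i) = b = -1


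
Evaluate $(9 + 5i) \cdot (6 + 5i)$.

(a1*a2 - b1*b2) + (a1*b2 + b1*a2)i
= (54 - 25) + (45 + 30)i
= 29 + 75i


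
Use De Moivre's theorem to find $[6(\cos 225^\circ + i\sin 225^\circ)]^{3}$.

By De Moivre: z^n = r^n(cos(nθ) + i sin(nθ))
= 6^3(cos(3*225°) + i sin(3*225°))
= 216(cos 315° + i sin 315°)
= 108*sqrt(2) - 108*sqrt(2)i


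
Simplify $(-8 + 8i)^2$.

(a + bi)^2 = a^2 - b^2 + 2abi
= (-8)^2 - 8^2 + 2*(-8)*8i
= -128i


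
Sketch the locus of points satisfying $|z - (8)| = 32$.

|z - z0| = r describes a circle centered at z0 with radius r
Here z0 = 8 and r = 32
Locus: Circle centered at (8, 0) with radius 32


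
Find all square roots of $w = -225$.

|w| = 225, arg(w) = 180°
Root modulus = 225^(1/2) = 15
Root arguments: θ_k = (180° + 360°k)/2 for k = 0, 1, ..., 1
Roots: 15i, -15i


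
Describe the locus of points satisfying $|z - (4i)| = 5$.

|z - z0| = r describes a circle centered at z0 with radius r
Here z0 = 4i and r = 5
Locus: Circle centered at (0, 4) with radius 5


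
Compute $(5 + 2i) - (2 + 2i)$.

(5 - 2) + (2 - 2)i = 3


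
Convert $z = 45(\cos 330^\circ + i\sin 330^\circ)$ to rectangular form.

a = r cos θ = 45 * sqrt(3)/2 = 45*sqrt(3)/2
b = r sin θ = 45 * -1/2 = -45/2
z = 45*sqrt(3)/2 - (45/2)i


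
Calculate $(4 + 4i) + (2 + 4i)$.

(4 + 2) + (4 + 4)i = 6 + 8i


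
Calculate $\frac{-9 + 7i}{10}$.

Divisor is real, so divide each part by 10:
= -9/10 + (7/10)i


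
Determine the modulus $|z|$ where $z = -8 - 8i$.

|z| = sqrt(a^2 + b^2) = sqrt((-8)^2 + (-8)^2) = sqrt(128) = sqrt(128)


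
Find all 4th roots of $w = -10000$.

|w| = 10000, arg(w) = 180°
Root modulus = 10000^(1/4) = 10
Root arguments: θ_k = (180° + 360°k)/4 for k = 0, 1, ..., 3
Roots: 5*sqrt(2) + 5*sqrt(2)i, -5*sqrt(2) + 5*sqrt(2)i, -5*sqrt(2) - 5*sqrt(2)i, 5*sqrt(2) - 5*sqrt(2)i


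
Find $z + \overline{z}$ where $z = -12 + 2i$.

z + conjugate(z) = (a + bi) + (a - bi) = 2a
= 2 * (-12) = -24


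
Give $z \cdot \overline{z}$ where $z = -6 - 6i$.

z * conjugate(z) = |z|^2 = a^2 + b^2
= (-6)^2 + (-6)^2 = 72


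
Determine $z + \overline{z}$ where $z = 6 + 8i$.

z + conjugate(z) = (a + bi) + (a - bi) = 2a
= 2 * 6 = 12


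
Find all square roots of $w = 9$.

|w| = 9, arg(w) = 0°
Root modulus = 9^(1/2) = 3
Root arguments: θ_k = (0° + 360°k)/2 for k = 0, 1, ..., 1
Roots: 3, -3


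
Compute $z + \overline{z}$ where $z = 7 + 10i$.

z + conjugate(z) = (a + bi) + (a - bi) = 2a
= 2 * 7 = 14


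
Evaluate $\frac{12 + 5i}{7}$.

Divisor is real, so divide each part by 7:
= 12/7 + (5/7)i


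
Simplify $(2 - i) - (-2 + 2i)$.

(2 - (-2)) + (-1 - 2)i = 4 - 3i


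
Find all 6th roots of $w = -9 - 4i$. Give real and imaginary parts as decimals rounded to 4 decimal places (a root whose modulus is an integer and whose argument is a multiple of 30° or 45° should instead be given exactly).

|w| = sqrt(97) ≈ 9.848858, arg(w) ≈ 203.962489°
Root modulus = sqrt(97)^(1/6) ≈ 1.464078
Root arguments: θ_k = (arg(w) + 360°k)/6 for k = 0, 1, ..., 5
Compute each root as (root modulus)(cos θ_k + i sin θ_k) using full-precision intermediates, then round to 4 decimal places.
Roots: 1.2139 + 0.8186i, -0.1020 + 1.4605i, -1.3158 + 0.6420i, -1.2139 - 0.8186i, 0.1020 - 1.4605i, 1.3158 - 0.6420i


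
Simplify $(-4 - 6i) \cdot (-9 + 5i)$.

(a1*a2 - b1*b2) + (a1*b2 + b1*a2)i
= (36 - (-30)) + (-20 + 54)i
= 66 + 34i


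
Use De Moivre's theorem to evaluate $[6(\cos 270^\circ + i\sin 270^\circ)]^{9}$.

By De Moivre: z^n = r^n(cos(nθ) + i sin(nθ))
= 6^9(cos(9*270°) + i sin(9*270°))
= 10077696(cos 270° + i sin 270°)
= -10077696i


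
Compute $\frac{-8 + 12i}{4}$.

Divisor is real, so divide each part by 4:
= -2 + 3i


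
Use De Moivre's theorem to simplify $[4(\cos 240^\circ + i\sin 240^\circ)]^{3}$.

By De Moivre: z^n = r^n(cos(nθ) + i sin(nθ))
= 4^3(cos(3*240°) + i sin(3*240°))
= 64(cos 0° + i sin 0°)
= 64


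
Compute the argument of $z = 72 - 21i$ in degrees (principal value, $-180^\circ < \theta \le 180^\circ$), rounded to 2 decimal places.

θ = arctan(b/a) = arctan(-21/72) (quadrant-adjusted) = -16.26°


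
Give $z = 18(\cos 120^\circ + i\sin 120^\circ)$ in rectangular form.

a = r cos θ = 18 * -1/2 = -9
b = r sin θ = 18 * sqrt(3)/2 = 9*sqrt(3)
z = -9 + 9*sqrt(3)i


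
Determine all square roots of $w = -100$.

|w| = 100, arg(w) = 180°
Root modulus = 100^(1/2) = 10
Root arguments: θ_k = (180° + 360°k)/2 for k = 0, 1, ..., 1
Roots: 10i, -10i


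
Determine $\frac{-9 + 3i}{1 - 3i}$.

Multiply numerator and denominator by conjugate (1 + 3i):
= (-9 + 3i)(1 + 3i) / (1^2 + (-3)^2)
= (-18 - 24i) / 10
Divide through by 2: (-9 - 12i) / 5
= -9/5 - (12/5)i


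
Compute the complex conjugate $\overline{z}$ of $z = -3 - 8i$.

If z = a + bi, then conjugate(z) = a - bi
conjugate(-3 - 8i) = -3 + 8i


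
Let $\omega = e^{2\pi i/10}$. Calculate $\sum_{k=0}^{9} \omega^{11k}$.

Let ζ = ω^11 = e^(2πi·11/10). Since 10 ∤ 11, ζ ≠ 1.
Sum = Σ_{k=0}^{9} ζ^k = (ζ^10 - 1)/(ζ - 1) = (ω^{11·10} - 1)/(ζ - 1) = (1 - 1)/(ζ - 1) = 0


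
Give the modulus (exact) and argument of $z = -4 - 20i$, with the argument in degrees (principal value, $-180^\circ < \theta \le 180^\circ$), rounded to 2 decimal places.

|z| = sqrt((-4)^2 + (-20)^2) = sqrt(416)
arg(z) = arctan(b/a) = arctan(-20/-4) (quadrant-adjusted) = -101.31°


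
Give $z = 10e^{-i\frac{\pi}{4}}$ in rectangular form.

a = r cos θ = 10 * sqrt(2)/2 = 5*sqrt(2)
b = r sin θ = 10 * -sqrt(2)/2 = -5*sqrt(2)
z = 5*sqrt(2) - 5*sqrt(2)i


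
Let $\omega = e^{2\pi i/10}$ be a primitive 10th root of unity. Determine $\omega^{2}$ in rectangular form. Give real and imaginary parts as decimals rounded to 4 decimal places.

ω^2 = e^(2πi·2/10) = e^(i·2π/5)
= cos(2π/5) + i sin(2π/5)
= 0.3090 + 0.9511i


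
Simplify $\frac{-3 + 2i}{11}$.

Divisor is real, so divide each part by 11:
= -3/11 + (2/11)i


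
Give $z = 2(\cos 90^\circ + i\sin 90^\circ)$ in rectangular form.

a = r cos θ = 2 * 0 = 0
b = r sin θ = 2 * 1 = 2
z = 2i


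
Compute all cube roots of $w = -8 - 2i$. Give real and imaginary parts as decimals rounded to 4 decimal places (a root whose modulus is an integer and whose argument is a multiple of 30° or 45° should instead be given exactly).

|w| = sqrt(68) ≈ 8.246211, arg(w) ≈ 194.036243°
Root modulus = sqrt(68)^(1/3) ≈ 2.020311
Root arguments: θ_k = (arg(w) + 360°k)/3 for k = 0, 1, ..., 2
Compute each root as (root modulus)(cos θ_k + i sin θ_k) using full-precision intermediates, then round to 4 decimal places.
Roots: 0.8641 + 1.8262i, -2.0136 - 0.1648i, 1.1495 - 1.6614i


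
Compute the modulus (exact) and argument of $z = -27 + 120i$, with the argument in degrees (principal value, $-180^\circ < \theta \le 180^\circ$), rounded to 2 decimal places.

|z| = sqrt((-27)^2 + 120^2) = 123
arg(z) = arctan(b/a) = arctan(120/-27) (quadrant-adjusted) = 102.68°


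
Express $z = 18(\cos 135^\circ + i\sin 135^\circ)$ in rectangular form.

a = r cos θ = 18 * -sqrt(2)/2 = -9*sqrt(2)
b = r sin θ = 18 * sqrt(2)/2 = 9*sqrt(2)
z = -9*sqrt(2) + 9*sqrt(2)i


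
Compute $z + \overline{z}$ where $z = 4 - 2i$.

z + conjugate(z) = (a + bi) + (a - bi) = 2a
= 2 * 4 = 8


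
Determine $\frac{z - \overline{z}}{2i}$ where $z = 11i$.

z - conjugate(z) = 2bi
(z - conjugate(z))/(2i) = 2bi/(2i) = b = 11


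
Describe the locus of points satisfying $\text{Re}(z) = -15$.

Re(z) = x where z = x + yi; the equation x = -15 is satisfied by all points with that x-coordinate
Locus: Vertical line x = -15


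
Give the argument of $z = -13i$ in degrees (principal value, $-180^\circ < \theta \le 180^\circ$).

a = 0 and b < 0, so z lies on the negative imaginary axis: θ = -90°


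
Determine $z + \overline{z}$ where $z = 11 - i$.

z + conjugate(z) = (a + bi) + (a - bi) = 2a
= 2 * 11 = 22


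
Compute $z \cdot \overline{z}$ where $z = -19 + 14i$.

z * conjugate(z) = |z|^2 = a^2 + b^2
= (-19)^2 + 14^2 = 557


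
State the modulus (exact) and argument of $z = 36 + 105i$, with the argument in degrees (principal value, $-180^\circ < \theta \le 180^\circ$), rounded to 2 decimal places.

|z| = sqrt(36^2 + 105^2) = 111
arg(z) = arctan(b/a) = arctan(105/36) (quadrant-adjusted) = 71.08°


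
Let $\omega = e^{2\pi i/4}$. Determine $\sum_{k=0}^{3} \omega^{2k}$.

Let ζ = ω^2 = e^(2πi·2/4). Since 4 ∤ 2, ζ ≠ 1.
Sum = Σ_{k=0}^{3} ζ^k = (ζ^4 - 1)/(ζ - 1) = (ω^{2·4} - 1)/(ζ - 1) = (1 - 1)/(ζ - 1) = 0


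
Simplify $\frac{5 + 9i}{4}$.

Divisor is real, so divide each part by 4:
= 5/4 + (9/4)i


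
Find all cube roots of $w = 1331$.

|w| = 1331, arg(w) = 0°
Root modulus = 1331^(1/3) = 11
Root arguments: θ_k = (0° + 360°k)/3 for k = 0, 1, ..., 2
Roots: 11, -11/2 + (11*sqrt(3)/2)i, -11/2 - (11*sqrt(3)/2)i


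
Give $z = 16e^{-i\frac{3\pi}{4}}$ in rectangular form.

a = r cos θ = 16 * -sqrt(2)/2 = -8*sqrt(2)
b = r sin θ = 16 * -sqrt(2)/2 = -8*sqrt(2)
z = -8*sqrt(2) - 8*sqrt(2)i


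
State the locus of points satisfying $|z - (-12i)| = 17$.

|z - z0| = r describes a circle centered at z0 with radius r
Here z0 = -12i and r = 17
Locus: Circle centered at (0, -12) with radius 17


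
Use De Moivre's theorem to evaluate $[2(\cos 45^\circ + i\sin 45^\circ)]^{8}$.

By De Moivre: z^n = r^n(cos(nθ) + i sin(nθ))
= 2^8(cos(8*45°) + i sin(8*45°))
= 256(cos 0° + i sin 0°)
= 256


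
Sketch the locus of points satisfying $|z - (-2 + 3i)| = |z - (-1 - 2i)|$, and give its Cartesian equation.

|z - z1| = |z - z2| means z is equidistant from z1 and z2,
i.e. the perpendicular bisector of the segment from (-2, 3) to (-1, -2) (midpoint (-3/2, 1/2)).
With z = x + yi, square both sides:
(x - (-2))^2 + (y - 3)^2 = (x - (-1))^2 + (y - (-2))^2
The x^2 and y^2 terms cancel: 2x + (-10)y = 5 - 13 = -8
Simplify: x - 5y = -4
Locus: Perpendicular bisector of the segment from (-2, 3) to (-1, -2): the line x - 5y = -4


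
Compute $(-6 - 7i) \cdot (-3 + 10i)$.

(a1*a2 - b1*b2) + (a1*b2 + b1*a2)i
= (18 - (-70)) + (-60 + 21)i
= 88 - 39i


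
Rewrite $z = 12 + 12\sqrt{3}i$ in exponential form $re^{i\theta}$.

r = |z| = sqrt((12)^2 + (12*sqrt(3))^2) = sqrt(144 + 432) = sqrt(576) = 24
θ = arctan(b/a) = arctan(20.7846/12) (quadrant-adjusted) = 60° = π/3
z = 24e^(i*π/3)


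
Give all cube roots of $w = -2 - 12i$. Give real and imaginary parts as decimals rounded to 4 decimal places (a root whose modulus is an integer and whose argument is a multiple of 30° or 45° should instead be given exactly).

|w| = sqrt(148) ≈ 12.165525, arg(w) ≈ 260.537678°
Root modulus = sqrt(148)^(1/3) ≈ 2.299907
Root arguments: θ_k = (arg(w) + 360°k)/3 for k = 0, 1, ..., 2
Compute each root as (root modulus)(cos θ_k + i sin θ_k) using full-precision intermediates, then round to 4 decimal places.
Roots: 0.1265 + 2.2964i, -2.0520 - 1.0386i, 1.9255 - 1.2578i


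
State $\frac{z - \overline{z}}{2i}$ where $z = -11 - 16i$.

z - conjugate(z) = 2bi
(z - conjugate(z))/(2i) = 2bi/(2i) = b = -16


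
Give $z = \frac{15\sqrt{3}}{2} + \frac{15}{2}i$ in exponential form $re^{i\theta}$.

r = |z| = sqrt((15*sqrt(3)/2)^2 + (15/2)^2) = sqrt(675/4 + 225/4) = sqrt(225) = 15
θ = arctan(b/a) = arctan(7.5/12.9904) (quadrant-adjusted) = 30° = π/6
z = 15e^(i*π/6)


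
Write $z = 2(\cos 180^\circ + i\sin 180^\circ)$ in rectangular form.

a = r cos θ = 2 * -1 = -2
b = r sin θ = 2 * 0 = 0
z = -2


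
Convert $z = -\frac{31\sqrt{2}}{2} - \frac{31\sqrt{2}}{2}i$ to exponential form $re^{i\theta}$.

r = |z| = sqrt((-31*sqrt(2)/2)^2 + (-31*sqrt(2)/2)^2) = sqrt(961/2 + 961/2) = sqrt(961) = 31
θ = arctan(b/a) = arctan(-21.9203/-21.9203) (quadrant-adjusted) = -135° = -3π/4
z = 31e^(-i*3π/4)


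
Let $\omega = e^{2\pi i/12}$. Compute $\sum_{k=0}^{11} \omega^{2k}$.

Let ζ = ω^2 = e^(2πi·2/12). Since 12 ∤ 2, ζ ≠ 1.
Sum = Σ_{k=0}^{11} ζ^k = (ζ^12 - 1)/(ζ - 1) = (ω^{2·12} - 1)/(ζ - 1) = (1 - 1)/(ζ - 1) = 0


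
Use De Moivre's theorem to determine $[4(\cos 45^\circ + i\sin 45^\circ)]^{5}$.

By De Moivre: z^n = r^n(cos(nθ) + i sin(nθ))
= 4^5(cos(5*45°) + i sin(5*45°))
= 1024(cos 225° + i sin 225°)
= -512*sqrt(2) - 512*sqrt(2)i


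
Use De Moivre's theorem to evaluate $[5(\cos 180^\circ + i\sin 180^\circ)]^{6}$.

By De Moivre: z^n = r^n(cos(nθ) + i sin(nθ))
= 5^6(cos(6*180°) + i sin(6*180°))
= 15625(cos 0° + i sin 0°)
= 15625


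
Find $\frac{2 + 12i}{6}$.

Divisor is real, so divide each part by 6:
= 1/3 + 2i


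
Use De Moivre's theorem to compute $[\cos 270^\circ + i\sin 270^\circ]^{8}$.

By De Moivre: z^n = r^n(cos(nθ) + i sin(nθ))
= 1^8(cos(8*270°) + i sin(8*270°))
= 1(cos 0° + i sin 0°)
= 1


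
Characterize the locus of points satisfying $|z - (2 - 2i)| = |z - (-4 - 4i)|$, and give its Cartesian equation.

|z - z1| = |z - z2| means z is equidistant from z1 and z2,
i.e. the perpendicular bisector of the segment from (2, -2) to (-4, -4) (midpoint (-1, -3)).
With z = x + yi, square both sides:
(x - 2)^2 + (y - (-2))^2 = (x - (-4))^2 + (y - (-4))^2
The x^2 and y^2 terms cancel: -12x + (-4)y = 32 - 8 = 24
Simplify: 3x + y = -6
Locus: Perpendicular bisector of the segment from (2, -2) to (-4, -4): the line 3x + y = -6


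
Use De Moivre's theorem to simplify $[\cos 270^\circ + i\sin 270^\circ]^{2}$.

By De Moivre: z^n = r^n(cos(nθ) + i sin(nθ))
= 1^2(cos(2*270°) + i sin(2*270°))
= 1(cos 180° + i sin 180°)
= -1


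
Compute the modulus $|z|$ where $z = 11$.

|z| = sqrt(a^2 + b^2) = sqrt(11^2 + 0^2) = sqrt(121) = 11


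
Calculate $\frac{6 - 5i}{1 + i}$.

Multiply numerator and denominator by conjugate (1 - i):
= (6 - 5i)(1 - i) / (1^2 + 1^2)
= (1 - 11i) / 2
= 1/2 - (11/2)i


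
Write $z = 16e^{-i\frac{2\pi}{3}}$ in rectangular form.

a = r cos θ = 16 * -1/2 = -8
b = r sin θ = 16 * -sqrt(3)/2 = -8*sqrt(3)
z = -8 - 8*sqrt(3)i


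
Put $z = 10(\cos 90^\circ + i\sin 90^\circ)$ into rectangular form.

a = r cos θ = 10 * 0 = 0
b = r sin θ = 10 * 1 = 10
z = 10i


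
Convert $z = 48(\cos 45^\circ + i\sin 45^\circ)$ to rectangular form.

a = r cos θ = 48 * sqrt(2)/2 = 24*sqrt(2)
b = r sin θ = 48 * sqrt(2)/2 = 24*sqrt(2)
z = 24*sqrt(2) + 24*sqrt(2)i


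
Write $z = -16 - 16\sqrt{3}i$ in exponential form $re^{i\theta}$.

r = |z| = sqrt((-16)^2 + (-16*sqrt(3))^2) = sqrt(256 + 768) = sqrt(1024) = 32
θ = arctan(b/a) = arctan(-27.7128/-16) (quadrant-adjusted) = 240° = 4π/3
z = 32e^(i*4π/3)


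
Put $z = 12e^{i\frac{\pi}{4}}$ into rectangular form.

a = r cos θ = 12 * sqrt(2)/2 = 6*sqrt(2)
b = r sin θ = 12 * sqrt(2)/2 = 6*sqrt(2)
z = 6*sqrt(2) + 6*sqrt(2)i


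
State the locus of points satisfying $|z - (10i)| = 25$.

|z - z0| = r describes a circle centered at z0 with radius r
Here z0 = 10i and r = 25
Locus: Circle centered at (0, 10) with radius 25


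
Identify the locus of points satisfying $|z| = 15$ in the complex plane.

|z| = 15 means sqrt(x^2 + y^2) = 15
This is a circle of radius 15 centered at the origin


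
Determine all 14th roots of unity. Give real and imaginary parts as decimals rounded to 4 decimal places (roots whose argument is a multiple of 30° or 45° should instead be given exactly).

ω_k = e^(2πik/14) = cos(2πk/14) + i sin(2πk/14) for k = 0, 1, ..., 13
Roots: 1, 0.9010 + 0.4339i, 0.6235 + 0.7818i, 0.2225 + 0.9749i, -0.2225 + 0.9749i, -0.6235 + 0.7818i, -0.9010 + 0.4339i, -1, -0.9010 - 0.4339i, -0.6235 - 0.7818i, -0.2225 - 0.9749i, 0.2225 - 0.9749i, 0.6235 - 0.7818i, 0.9010 - 0.4339i
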